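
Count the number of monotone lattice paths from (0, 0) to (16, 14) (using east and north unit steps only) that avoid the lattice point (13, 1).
Number of paths = 145414835

Total paths from (0, 0) to (16, 14): C(30, 16) = 145422675. Paths through (13, 1): (paths (0, 0) → (13, 1)) × (paths (13, 1) → (16, 14)) = C(14, 13) · C(16, 3) = 14 · 560 = 7840. Avoidance count = 145422675 − 7840 = 145414835.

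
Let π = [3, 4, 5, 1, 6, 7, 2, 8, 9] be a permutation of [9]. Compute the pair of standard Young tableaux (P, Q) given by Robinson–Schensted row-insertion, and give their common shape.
P = [1, 2, 5, 6, 7, 8, 9] / [3, 4];  Q = [1, 2, 3, 5, 6, 8, 9] / [4, 7];  common shape = (7, 2)

Row-insert the values π_1, π_2, … into P one at a time, bumping the leftmost entry strictly greater than the inserted value down to the next row. The recording tableau Q records, in position (i, j), the step at which that cell was added to P.
  Insert 3 (step 1): P = [3];  Q = [1]
  Insert 4 (step 2): P = [3, 4];  Q = [1, 2]
  Insert 5 (step 3): P = [3, 4, 5];  Q = [1, 2, 3]
  Insert 1 (step 4): P = [1, 4, 5] / [3];  Q = [1, 2, 3] / [4]
  Insert 6 (step 5): P = [1, 4, 5, 6] / [3];  Q = [1, 2, 3, 5] / [4]
  Insert 7 (step 6): P = [1, 4, 5, 6, 7] / [3];  Q = [1, 2, 3, 5, 6] / [4]
  Insert 2 (step 7): P = [1, 2, 5, 6, 7] / [3, 4];  Q = [1, 2, 3, 5, 6] / [4, 7]
  Insert 8 (step 8): P = [1, 2, 5, 6, 7, 8] / [3, 4];  Q = [1, 2, 3, 5, 6, 8] / [4, 7]
  Insert 9 (step 9): P = [1, 2, 5, 6, 7, 8, 9] / [3, 4];  Q = [1, 2, 3, 5, 6, 8, 9] / [4, 7]
Final shape: (7, 2).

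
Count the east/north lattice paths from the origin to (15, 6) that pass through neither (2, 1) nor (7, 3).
Number of paths = 19155

Inclusion–exclusion. Total paths: C(21, 15) = 54264. Through P₁: C(3, 2)·C(18, 13) = 25704. Through P₂: C(10, 7)·C(11, 8) = 19800. Since P₁ is strictly southwest of P₂, a monotone path through both must visit P₁ then P₂; paths through both = C(3, 2)·C(7, 5)·C(11, 8) = 10395. Avoid both = 54264 − 25704 − 19800 + 10395 = 19155.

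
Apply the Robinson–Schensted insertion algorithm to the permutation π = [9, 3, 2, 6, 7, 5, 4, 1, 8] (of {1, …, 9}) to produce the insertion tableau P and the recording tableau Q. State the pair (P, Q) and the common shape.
P = [1, 4, 7, 8] / [2, 5] / [3] / [6] / [9];  Q = [1, 4, 5, 9] / [2, 6] / [3] / [7] / [8];  common shape = (4, 2, 1, 1, 1)

Row-insert the values π_1, π_2, … into P one at a time, bumping the leftmost entry strictly greater than the inserted value down to the next row. The recording tableau Q records, in position (i, j), the step at which that cell was added to P.
  Insert 9 (step 1): P = [9];  Q = [1]
  Insert 3 (step 2): P = [3] / [9];  Q = [1] / [2]
  Insert 2 (step 3): P = [2] / [3] / [9];  Q = [1] / [2] / [3]
  Insert 6 (step 4): P = [2, 6] / [3] / [9];  Q = [1, 4] / [2] / [3]
  Insert 7 (step 5): P = [2, 6, 7] / [3] / [9];  Q = [1, 4, 5] / [2] / [3]
  Insert 5 (step 6): P = [2, 5, 7] / [3, 6] / [9];  Q = [1, 4, 5] / [2, 6] / [3]
  Insert 4 (step 7): P = [2, 4, 7] / [3, 5] / [6] / [9];  Q = [1, 4, 5] / [2, 6] / [3] / [7]
  Insert 1 (step 8): P = [1, 4, 7] / [2, 5] / [3] / [6] / [9];  Q = [1, 4, 5] / [2, 6] / [3] / [7] / [8]
  Insert 8 (step 9): P = [1, 4, 7, 8] / [2, 5] / [3] / [6] / [9];  Q = [1, 4, 5, 9] / [2, 6] / [3] / [7] / [8]
Final shape: (4, 2, 1, 1, 1).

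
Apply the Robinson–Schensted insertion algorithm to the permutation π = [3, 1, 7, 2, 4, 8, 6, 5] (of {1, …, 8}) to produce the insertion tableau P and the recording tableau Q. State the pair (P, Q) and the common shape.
P = [1, 2, 4, 5] / [3, 6, 8] / [7];  Q = [1, 3, 5, 6] / [2, 4, 7] / [8];  common shape = (4, 3, 1)

Row-insert the values π_1, π_2, … into P one at a time, bumping the leftmost entry strictly greater than the inserted value down to the next row. The recording tableau Q records, in position (i, j), the step at which that cell was added to P.
  Insert 3 (step 1): P = [3];  Q = [1]
  Insert 1 (step 2): P = [1] / [3];  Q = [1] / [2]
  Insert 7 (step 3): P = [1, 7] / [3];  Q = [1, 3] / [2]
  Insert 2 (step 4): P = [1, 2] / [3, 7];  Q = [1, 3] / [2, 4]
  Insert 4 (step 5): P = [1, 2, 4] / [3, 7];  Q = [1, 3, 5] / [2, 4]
  Insert 8 (step 6): P = [1, 2, 4, 8] / [3, 7];  Q = [1, 3, 5, 6] / [2, 4]
  Insert 6 (step 7): P = [1, 2, 4, 6] / [3, 7, 8];  Q = [1, 3, 5, 6] / [2, 4, 7]
  Insert 5 (step 8): P = [1, 2, 4, 5] / [3, 6, 8] / [7];  Q = [1, 3, 5, 6] / [2, 4, 7] / [8]
Final shape: (4, 3, 1).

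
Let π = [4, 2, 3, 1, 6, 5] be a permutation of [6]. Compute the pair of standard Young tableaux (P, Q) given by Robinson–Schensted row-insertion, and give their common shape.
P = [1, 3, 5] / [2, 6] / [4];  Q = [1, 3, 5] / [2, 6] / [4];  common shape = (3, 2, 1)

Row-insert the values π_1, π_2, … into P one at a time, bumping the leftmost entry strictly greater than the inserted value down to the next row. The recording tableau Q records, in position (i, j), the step at which that cell was added to P.
  Insert 4 (step 1): P = [4];  Q = [1]
  Insert 2 (step 2): P = [2] / [4];  Q = [1] / [2]
  Insert 3 (step 3): P = [2, 3] / [4];  Q = [1, 3] / [2]
  Insert 1 (step 4): P = [1, 3] / [2] / [4];  Q = [1, 3] / [2] / [4]
  Insert 6 (step 5): P = [1, 3, 6] / [2] / [4];  Q = [1, 3, 5] / [2] / [4]
  Insert 5 (step 6): P = [1, 3, 5] / [2, 6] / [4];  Q = [1, 3, 5] / [2, 6] / [4]
Final shape: (3, 2, 1).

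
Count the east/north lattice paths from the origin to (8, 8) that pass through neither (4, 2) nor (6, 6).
Number of paths = 5526

Inclusion–exclusion. Total paths: C(16, 8) = 12870. Through P₁: C(6, 4)·C(10, 4) = 3150. Through P₂: C(12, 6)·C(4, 2) = 5544. Since P₁ is strictly southwest of P₂, a monotone path through both must visit P₁ then P₂; paths through both = C(6, 4)·C(6, 2)·C(4, 2) = 1350. Avoid both = 12870 − 3150 − 5544 + 1350 = 5526.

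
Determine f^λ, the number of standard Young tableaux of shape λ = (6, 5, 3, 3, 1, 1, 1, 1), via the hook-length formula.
# SYT of shape (6, 5, 3, 3, 1, 1, 1, 1) = 549423000

Hook-length formula: f^λ = n! / Π hook(c), product over all cells c of the Young diagram. For λ = (6, 5, 3, 3, 1, 1, 1, 1), n = 21 boxes. Hook lengths by row (left-to-right, top-to-bottom): [13, 8, 7, 4, 3, 1]; [11, 6, 5, 2, 1]; [8, 3, 2]; [7, 2, 1]; [4]; [3]; [2]; [1]. Product of hooks = 92990177280. So f^λ = 21! / 92990177280 = 51090942171709440000 / 92990177280 = 549423000.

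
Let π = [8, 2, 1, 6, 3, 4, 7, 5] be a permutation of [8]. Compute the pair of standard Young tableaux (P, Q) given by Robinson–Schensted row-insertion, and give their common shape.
P = [1, 3, 4, 5] / [2, 6, 7] / [8];  Q = [1, 4, 6, 7] / [2, 5, 8] / [3];  common shape = (4, 3, 1)

Row-insert the values π_1, π_2, … into P one at a time, bumping the leftmost entry strictly greater than the inserted value down to the next row. The recording tableau Q records, in position (i, j), the step at which that cell was added to P.
  Insert 8 (step 1): P = [8];  Q = [1]
  Insert 2 (step 2): P = [2] / [8];  Q = [1] / [2]
  Insert 1 (step 3): P = [1] / [2] / [8];  Q = [1] / [2] / [3]
  Insert 6 (step 4): P = [1, 6] / [2] / [8];  Q = [1, 4] / [2] / [3]
  Insert 3 (step 5): P = [1, 3] / [2, 6] / [8];  Q = [1, 4] / [2, 5] / [3]
  Insert 4 (step 6): P = [1, 3, 4] / [2, 6] / [8];  Q = [1, 4, 6] / [2, 5] / [3]
  Insert 7 (step 7): P = [1, 3, 4, 7] / [2, 6] / [8];  Q = [1, 4, 6, 7] / [2, 5] / [3]
  Insert 5 (step 8): P = [1, 3, 4, 5] / [2, 6, 7] / [8];  Q = [1, 4, 6, 7] / [2, 5, 8] / [3]
Final shape: (4, 3, 1).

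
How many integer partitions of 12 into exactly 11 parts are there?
p(12, 11 parts) = 1

Partitions of n into exactly k parts ↔ partitions of n − k into at most k parts (subtract 1 from each part). For n = 12, k = 11, the partitions are: 2+1+1+1+1+1+1+1+1+1+1. Count = 1.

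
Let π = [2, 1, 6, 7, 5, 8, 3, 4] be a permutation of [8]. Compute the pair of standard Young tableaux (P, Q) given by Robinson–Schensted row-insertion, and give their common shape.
P = [1, 3, 4, 8] / [2, 5, 7] / [6];  Q = [1, 3, 4, 6] / [2, 5, 8] / [7];  common shape = (4, 3, 1)

Row-insert the values π_1, π_2, … into P one at a time, bumping the leftmost entry strictly greater than the inserted value down to the next row. The recording tableau Q records, in position (i, j), the step at which that cell was added to P.
  Insert 2 (step 1): P = [2];  Q = [1]
  Insert 1 (step 2): P = [1] / [2];  Q = [1] / [2]
  Insert 6 (step 3): P = [1, 6] / [2];  Q = [1, 3] / [2]
  Insert 7 (step 4): P = [1, 6, 7] / [2];  Q = [1, 3, 4] / [2]
  Insert 5 (step 5): P = [1, 5, 7] / [2, 6];  Q = [1, 3, 4] / [2, 5]
  Insert 8 (step 6): P = [1, 5, 7, 8] / [2, 6];  Q = [1, 3, 4, 6] / [2, 5]
  Insert 3 (step 7): P = [1, 3, 7, 8] / [2, 5] / [6];  Q = [1, 3, 4, 6] / [2, 5] / [7]
  Insert 4 (step 8): P = [1, 3, 4, 8] / [2, 5, 7] / [6];  Q = [1, 3, 4, 6] / [2, 5, 8] / [7]
Final shape: (4, 3, 1).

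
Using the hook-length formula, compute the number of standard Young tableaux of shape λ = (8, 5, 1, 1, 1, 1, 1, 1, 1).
# SYT of shape (8, 5, 1, 1, 1, 1, 1, 1, 1) = 10392525

Hook-length formula: f^λ = n! / Π hook(c), product over all cells c of the Young diagram. For λ = (8, 5, 1, 1, 1, 1, 1, 1, 1), n = 20 boxes. Hook lengths by row (left-to-right, top-to-bottom): [16, 8, 7, 6, 5, 3, 2, 1]; [12, 4, 3, 2, 1]; [7]; [6]; [5]; [4]; [3]; [2]; [1]. Product of hooks = 234101145600. So f^λ = 20! / 234101145600 = 2432902008176640000 / 234101145600 = 10392525.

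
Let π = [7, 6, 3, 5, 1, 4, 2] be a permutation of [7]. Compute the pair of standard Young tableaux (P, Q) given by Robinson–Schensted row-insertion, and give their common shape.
P = [1, 2] / [3, 4] / [5] / [6] / [7];  Q = [1, 4] / [2, 6] / [3] / [5] / [7];  common shape = (2, 2, 1, 1, 1)

Row-insert the values π_1, π_2, … into P one at a time, bumping the leftmost entry strictly greater than the inserted value down to the next row. The recording tableau Q records, in position (i, j), the step at which that cell was added to P.
  Insert 7 (step 1): P = [7];  Q = [1]
  Insert 6 (step 2): P = [6] / [7];  Q = [1] / [2]
  Insert 3 (step 3): P = [3] / [6] / [7];  Q = [1] / [2] / [3]
  Insert 5 (step 4): P = [3, 5] / [6] / [7];  Q = [1, 4] / [2] / [3]
  Insert 1 (step 5): P = [1, 5] / [3] / [6] / [7];  Q = [1, 4] / [2] / [3] / [5]
  Insert 4 (step 6): P = [1, 4] / [3, 5] / [6] / [7];  Q = [1, 4] / [2, 6] / [3] / [5]
  Insert 2 (step 7): P = [1, 2] / [3, 4] / [5] / [6] / [7];  Q = [1, 4] / [2, 6] / [3] / [5] / [7]
Final shape: (2, 2, 1, 1, 1).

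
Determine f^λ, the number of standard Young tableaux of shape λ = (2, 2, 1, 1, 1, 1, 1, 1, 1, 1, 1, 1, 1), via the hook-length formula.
# SYT of shape (2, 2, 1, 1, 1, 1, 1, 1, 1, 1, 1, 1, 1) = 90

Hook-length formula: f^λ = n! / Π hook(c), product over all cells c of the Young diagram. For λ = (2, 2, 1, 1, 1, 1, 1, 1, 1, 1, 1, 1, 1), n = 15 boxes. Hook lengths by row (left-to-right, top-to-bottom): [14, 2]; [13, 1]; [11]; [10]; [9]; [8]; [7]; [6]; [5]; [4]; [3]; [2]; [1]. Product of hooks = 14529715200. So f^λ = 15! / 14529715200 = 1307674368000 / 14529715200 = 90.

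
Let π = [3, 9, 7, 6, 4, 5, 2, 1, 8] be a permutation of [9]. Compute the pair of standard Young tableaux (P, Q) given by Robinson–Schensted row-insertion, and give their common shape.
P = [1, 4, 5, 8] / [2] / [3] / [6] / [7] / [9];  Q = [1, 2, 6, 9] / [3] / [4] / [5] / [7] / [8];  common shape = (4, 1, 1, 1, 1, 1)

Row-insert the values π_1, π_2, … into P one at a time, bumping the leftmost entry strictly greater than the inserted value down to the next row. The recording tableau Q records, in position (i, j), the step at which that cell was added to P.
  Insert 3 (step 1): P = [3];  Q = [1]
  Insert 9 (step 2): P = [3, 9];  Q = [1, 2]
  Insert 7 (step 3): P = [3, 7] / [9];  Q = [1, 2] / [3]
  Insert 6 (step 4): P = [3, 6] / [7] / [9];  Q = [1, 2] / [3] / [4]
  Insert 4 (step 5): P = [3, 4] / [6] / [7] / [9];  Q = [1, 2] / [3] / [4] / [5]
  Insert 5 (step 6): P = [3, 4, 5] / [6] / [7] / [9];  Q = [1, 2, 6] / [3] / [4] / [5]
  Insert 2 (step 7): P = [2, 4, 5] / [3] / [6] / [7] / [9];  Q = [1, 2, 6] / [3] / [4] / [5] / [7]
  Insert 1 (step 8): P = [1, 4, 5] / [2] / [3] / [6] / [7] / [9];  Q = [1, 2, 6] / [3] / [4] / [5] / [7] / [8]
  Insert 8 (step 9): P = [1, 4, 5, 8] / [2] / [3] / [6] / [7] / [9];  Q = [1, 2, 6, 9] / [3] / [4] / [5] / [7] / [8]
Final shape: (4, 1, 1, 1, 1, 1).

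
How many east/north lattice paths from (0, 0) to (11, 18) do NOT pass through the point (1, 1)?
Number of paths = 17724720

Total paths from (0, 0) to (11, 18): C(29, 11) = 34597290. Paths through (1, 1): (paths (0, 0) → (1, 1)) × (paths (1, 1) → (11, 18)) = C(2, 1) · C(27, 10) = 2 · 8436285 = 16872570. Avoidance count = 34597290 − 16872570 = 17724720.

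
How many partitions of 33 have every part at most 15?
p(33, parts ≤ 15) = 8932

Use the recurrence p(n, m) = p(n, m−1) + p(n−m, m): either the largest part is < m (count p(n, m−1)) or the largest part is exactly m (remove one copy of m, count p(n−m, m)). With p(0, ·) = 1 this gives p(33, parts ≤ 15) = 8932. (By conjugating Young diagrams, this also counts partitions of 33 into at most 15 parts.)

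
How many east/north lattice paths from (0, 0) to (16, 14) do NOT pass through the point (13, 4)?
Number of paths = 144741995

Total paths from (0, 0) to (16, 14): C(30, 16) = 145422675. Paths through (13, 4): (paths (0, 0) → (13, 4)) × (paths (13, 4) → (16, 14)) = C(17, 13) · C(13, 3) = 2380 · 286 = 680680. Avoidance count = 145422675 − 680680 = 144741995.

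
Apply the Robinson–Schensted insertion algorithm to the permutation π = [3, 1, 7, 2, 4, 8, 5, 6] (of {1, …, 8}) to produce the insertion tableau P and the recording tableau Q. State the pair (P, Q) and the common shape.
P = [1, 2, 4, 5, 6] / [3, 7, 8];  Q = [1, 3, 5, 6, 8] / [2, 4, 7];  common shape = (5, 3)

Row-insert the values π_1, π_2, … into P one at a time, bumping the leftmost entry strictly greater than the inserted value down to the next row. The recording tableau Q records, in position (i, j), the step at which that cell was added to P.
  Insert 3 (step 1): P = [3];  Q = [1]
  Insert 1 (step 2): P = [1] / [3];  Q = [1] / [2]
  Insert 7 (step 3): P = [1, 7] / [3];  Q = [1, 3] / [2]
  Insert 2 (step 4): P = [1, 2] / [3, 7];  Q = [1, 3] / [2, 4]
  Insert 4 (step 5): P = [1, 2, 4] / [3, 7];  Q = [1, 3, 5] / [2, 4]
  Insert 8 (step 6): P = [1, 2, 4, 8] / [3, 7];  Q = [1, 3, 5, 6] / [2, 4]
  Insert 5 (step 7): P = [1, 2, 4, 5] / [3, 7, 8];  Q = [1, 3, 5, 6] / [2, 4, 7]
  Insert 6 (step 8): P = [1, 2, 4, 5, 6] / [3, 7, 8];  Q = [1, 3, 5, 6, 8] / [2, 4, 7]
Final shape: (5, 3).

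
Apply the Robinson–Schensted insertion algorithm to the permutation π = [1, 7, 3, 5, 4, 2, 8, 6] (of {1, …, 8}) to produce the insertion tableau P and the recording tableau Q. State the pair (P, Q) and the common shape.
P = [1, 2, 4, 6] / [3, 8] / [5] / [7];  Q = [1, 2, 4, 7] / [3, 8] / [5] / [6];  common shape = (4, 2, 1, 1)

Row-insert the values π_1, π_2, … into P one at a time, bumping the leftmost entry strictly greater than the inserted value down to the next row. The recording tableau Q records, in position (i, j), the step at which that cell was added to P.
  Insert 1 (step 1): P = [1];  Q = [1]
  Insert 7 (step 2): P = [1, 7];  Q = [1, 2]
  Insert 3 (step 3): P = [1, 3] / [7];  Q = [1, 2] / [3]
  Insert 5 (step 4): P = [1, 3, 5] / [7];  Q = [1, 2, 4] / [3]
  Insert 4 (step 5): P = [1, 3, 4] / [5] / [7];  Q = [1, 2, 4] / [3] / [5]
  Insert 2 (step 6): P = [1, 2, 4] / [3] / [5] / [7];  Q = [1, 2, 4] / [3] / [5] / [6]
  Insert 8 (step 7): P = [1, 2, 4, 8] / [3] / [5] / [7];  Q = [1, 2, 4, 7] / [3] / [5] / [6]
  Insert 6 (step 8): P = [1, 2, 4, 6] / [3, 8] / [5] / [7];  Q = [1, 2, 4, 7] / [3, 8] / [5] / [6]
Final shape: (4, 2, 1, 1).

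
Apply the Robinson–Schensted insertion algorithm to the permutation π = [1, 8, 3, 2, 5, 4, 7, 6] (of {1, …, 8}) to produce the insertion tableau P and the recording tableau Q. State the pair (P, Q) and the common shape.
P = [1, 2, 4, 6] / [3, 5, 7] / [8];  Q = [1, 2, 5, 7] / [3, 6, 8] / [4];  common shape = (4, 3, 1)

Row-insert the values π_1, π_2, … into P one at a time, bumping the leftmost entry strictly greater than the inserted value down to the next row. The recording tableau Q records, in position (i, j), the step at which that cell was added to P.
  Insert 1 (step 1): P = [1];  Q = [1]
  Insert 8 (step 2): P = [1, 8];  Q = [1, 2]
  Insert 3 (step 3): P = [1, 3] / [8];  Q = [1, 2] / [3]
  Insert 2 (step 4): P = [1, 2] / [3] / [8];  Q = [1, 2] / [3] / [4]
  Insert 5 (step 5): P = [1, 2, 5] / [3] / [8];  Q = [1, 2, 5] / [3] / [4]
  Insert 4 (step 6): P = [1, 2, 4] / [3, 5] / [8];  Q = [1, 2, 5] / [3, 6] / [4]
  Insert 7 (step 7): P = [1, 2, 4, 7] / [3, 5] / [8];  Q = [1, 2, 5, 7] / [3, 6] / [4]
  Insert 6 (step 8): P = [1, 2, 4, 6] / [3, 5, 7] / [8];  Q = [1, 2, 5, 7] / [3, 6, 8] / [4]
Final shape: (4, 3, 1).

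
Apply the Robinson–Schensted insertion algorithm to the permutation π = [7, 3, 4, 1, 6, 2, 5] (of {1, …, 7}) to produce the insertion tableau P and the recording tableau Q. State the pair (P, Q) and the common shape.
P = [1, 2, 5] / [3, 4, 6] / [7];  Q = [1, 3, 5] / [2, 6, 7] / [4];  common shape = (3, 3, 1)

Row-insert the values π_1, π_2, … into P one at a time, bumping the leftmost entry strictly greater than the inserted value down to the next row. The recording tableau Q records, in position (i, j), the step at which that cell was added to P.
  Insert 7 (step 1): P = [7];  Q = [1]
  Insert 3 (step 2): P = [3] / [7];  Q = [1] / [2]
  Insert 4 (step 3): P = [3, 4] / [7];  Q = [1, 3] / [2]
  Insert 1 (step 4): P = [1, 4] / [3] / [7];  Q = [1, 3] / [2] / [4]
  Insert 6 (step 5): P = [1, 4, 6] / [3] / [7];  Q = [1, 3, 5] / [2] / [4]
  Insert 2 (step 6): P = [1, 2, 6] / [3, 4] / [7];  Q = [1, 3, 5] / [2, 6] / [4]
  Insert 5 (step 7): P = [1, 2, 5] / [3, 4, 6] / [7];  Q = [1, 3, 5] / [2, 6, 7] / [4]
Final shape: (3, 3, 1).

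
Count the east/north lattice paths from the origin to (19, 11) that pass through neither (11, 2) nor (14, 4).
Number of paths = 50925360

Inclusion–exclusion. Total paths: C(30, 19) = 54627300. Through P₁: C(13, 11)·C(17, 8) = 1896180. Through P₂: C(18, 14)·C(12, 5) = 2423520. Since P₁ is strictly southwest of P₂, a monotone path through both must visit P₁ then P₂; paths through both = C(13, 11)·C(5, 3)·C(12, 5) = 617760. Avoid both = 54627300 − 1896180 − 2423520 + 617760 = 50925360.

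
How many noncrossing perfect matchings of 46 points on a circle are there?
C_23 = 343059613650

These noncrossing handshakes are counted by the Catalan number C_n = (1/(n + 1)) · C(2n, n). For n = 23: C_23 = (1/24) · C(46, 23) = 8233430727600/24 = 343059613650.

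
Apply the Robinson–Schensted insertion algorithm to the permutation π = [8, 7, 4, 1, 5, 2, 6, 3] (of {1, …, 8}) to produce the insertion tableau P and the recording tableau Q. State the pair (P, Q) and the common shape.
P = [1, 2, 3] / [4, 5, 6] / [7] / [8];  Q = [1, 5, 7] / [2, 6, 8] / [3] / [4];  common shape = (3, 3, 1, 1)

Row-insert the values π_1, π_2, … into P one at a time, bumping the leftmost entry strictly greater than the inserted value down to the next row. The recording tableau Q records, in position (i, j), the step at which that cell was added to P.
  Insert 8 (step 1): P = [8];  Q = [1]
  Insert 7 (step 2): P = [7] / [8];  Q = [1] / [2]
  Insert 4 (step 3): P = [4] / [7] / [8];  Q = [1] / [2] / [3]
  Insert 1 (step 4): P = [1] / [4] / [7] / [8];  Q = [1] / [2] / [3] / [4]
  Insert 5 (step 5): P = [1, 5] / [4] / [7] / [8];  Q = [1, 5] / [2] / [3] / [4]
  Insert 2 (step 6): P = [1, 2] / [4, 5] / [7] / [8];  Q = [1, 5] / [2, 6] / [3] / [4]
  Insert 6 (step 7): P = [1, 2, 6] / [4, 5] / [7] / [8];  Q = [1, 5, 7] / [2, 6] / [3] / [4]
  Insert 3 (step 8): P = [1, 2, 3] / [4, 5, 6] / [7] / [8];  Q = [1, 5, 7] / [2, 6, 8] / [3] / [4]
Final shape: (3, 3, 1, 1).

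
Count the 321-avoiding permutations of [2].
C_2 = 2

These 321-avoiding permutations are counted by the Catalan number C_n = (1/(n + 1)) · C(2n, n). For n = 2: C_2 = (1/3) · C(4, 2) = 6/3 = 2.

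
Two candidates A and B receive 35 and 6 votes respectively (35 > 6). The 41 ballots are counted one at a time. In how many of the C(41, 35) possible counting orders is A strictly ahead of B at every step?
Strict-lead orderings = 3180372

Total orderings of the 41 votes with 35 for A: C(41, 35) = 4496388. By the Bertrand ballot formula (Cycle Lemma / reflection principle), the number of orderings in which A is strictly ahead of B throughout is (p − q)/(p + q) · C(p + q, p) = (35 − 6)/(35 + 6) · 4496388 = 3180372.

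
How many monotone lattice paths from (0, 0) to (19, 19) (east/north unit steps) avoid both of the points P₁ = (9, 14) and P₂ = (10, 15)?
Number of paths = 31722660530

Inclusion–exclusion. Total paths: C(38, 19) = 35345263800. Through P₁: C(23, 9)·C(15, 10) = 2454021570. Through P₂: C(25, 10)·C(13, 9) = 2337163400. Since P₁ is strictly southwest of P₂, a monotone path through both must visit P₁ then P₂; paths through both = C(23, 9)·C(2, 1)·C(13, 9) = 1168581700. Avoid both = 35345263800 − 2454021570 − 2337163400 + 1168581700 = 31722660530.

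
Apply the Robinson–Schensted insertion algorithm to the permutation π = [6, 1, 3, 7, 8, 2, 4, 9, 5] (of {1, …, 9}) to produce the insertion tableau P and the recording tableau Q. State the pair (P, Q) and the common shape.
P = [1, 2, 4, 5, 9] / [3, 7, 8] / [6];  Q = [1, 3, 4, 5, 8] / [2, 7, 9] / [6];  common shape = (5, 3, 1)

Row-insert the values π_1, π_2, … into P one at a time, bumping the leftmost entry strictly greater than the inserted value down to the next row. The recording tableau Q records, in position (i, j), the step at which that cell was added to P.
  Insert 6 (step 1): P = [6];  Q = [1]
  Insert 1 (step 2): P = [1] / [6];  Q = [1] / [2]
  Insert 3 (step 3): P = [1, 3] / [6];  Q = [1, 3] / [2]
  Insert 7 (step 4): P = [1, 3, 7] / [6];  Q = [1, 3, 4] / [2]
  Insert 8 (step 5): P = [1, 3, 7, 8] / [6];  Q = [1, 3, 4, 5] / [2]
  Insert 2 (step 6): P = [1, 2, 7, 8] / [3] / [6];  Q = [1, 3, 4, 5] / [2] / [6]
  Insert 4 (step 7): P = [1, 2, 4, 8] / [3, 7] / [6];  Q = [1, 3, 4, 5] / [2, 7] / [6]
  Insert 9 (step 8): P = [1, 2, 4, 8, 9] / [3, 7] / [6];  Q = [1, 3, 4, 5, 8] / [2, 7] / [6]
  Insert 5 (step 9): P = [1, 2, 4, 5, 9] / [3, 7, 8] / [6];  Q = [1, 3, 4, 5, 8] / [2, 7, 9] / [6]
Final shape: (5, 3, 1).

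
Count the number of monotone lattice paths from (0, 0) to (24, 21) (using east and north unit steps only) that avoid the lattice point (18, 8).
Number of paths = 3731268104850

Total paths from (0, 0) to (24, 21): C(45, 24) = 3773655750150. Paths through (18, 8): (paths (0, 0) → (18, 8)) × (paths (18, 8) → (24, 21)) = C(26, 18) · C(19, 6) = 1562275 · 27132 = 42387645300. Avoidance count = 3773655750150 − 42387645300 = 3731268104850.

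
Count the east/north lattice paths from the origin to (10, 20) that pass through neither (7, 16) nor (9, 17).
Number of paths = 11908204

Inclusion–exclusion. Total paths: C(30, 10) = 30045015. Through P₁: C(23, 7)·C(7, 3) = 8580495. Through P₂: C(26, 9)·C(4, 1) = 12498200. Since P₁ is strictly southwest of P₂, a monotone path through both must visit P₁ then P₂; paths through both = C(23, 7)·C(3, 2)·C(4, 1) = 2941884. Avoid both = 30045015 − 8580495 − 12498200 + 2941884 = 11908204.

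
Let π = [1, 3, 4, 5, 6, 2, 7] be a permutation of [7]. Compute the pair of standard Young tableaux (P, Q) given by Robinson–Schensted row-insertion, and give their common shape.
P = [1, 2, 4, 5, 6, 7] / [3];  Q = [1, 2, 3, 4, 5, 7] / [6];  common shape = (6, 1)

Row-insert the values π_1, π_2, … into P one at a time, bumping the leftmost entry strictly greater than the inserted value down to the next row. The recording tableau Q records, in position (i, j), the step at which that cell was added to P.
  Insert 1 (step 1): P = [1];  Q = [1]
  Insert 3 (step 2): P = [1, 3];  Q = [1, 2]
  Insert 4 (step 3): P = [1, 3, 4];  Q = [1, 2, 3]
  Insert 5 (step 4): P = [1, 3, 4, 5];  Q = [1, 2, 3, 4]
  Insert 6 (step 5): P = [1, 3, 4, 5, 6];  Q = [1, 2, 3, 4, 5]
  Insert 2 (step 6): P = [1, 2, 4, 5, 6] / [3];  Q = [1, 2, 3, 4, 5] / [6]
  Insert 7 (step 7): P = [1, 2, 4, 5, 6, 7] / [3];  Q = [1, 2, 3, 4, 5, 7] / [6]
Final shape: (6, 1).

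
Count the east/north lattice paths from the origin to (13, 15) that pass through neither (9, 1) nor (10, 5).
Number of paths = 36567002

Inclusion–exclusion. Total paths: C(28, 13) = 37442160. Through P₁: C(10, 9)·C(18, 4) = 30600. Through P₂: C(15, 10)·C(13, 3) = 858858. Since P₁ is strictly southwest of P₂, a monotone path through both must visit P₁ then P₂; paths through both = C(10, 9)·C(5, 1)·C(13, 3) = 14300. Avoid both = 37442160 − 30600 − 858858 + 14300 = 36567002.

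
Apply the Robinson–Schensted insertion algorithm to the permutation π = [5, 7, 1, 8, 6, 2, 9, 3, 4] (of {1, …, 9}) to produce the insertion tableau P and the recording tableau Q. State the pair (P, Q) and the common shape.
P = [1, 2, 3, 4] / [5, 6, 8, 9] / [7];  Q = [1, 2, 4, 7] / [3, 5, 8, 9] / [6];  common shape = (4, 4, 1)

Row-insert the values π_1, π_2, … into P one at a time, bumping the leftmost entry strictly greater than the inserted value down to the next row. The recording tableau Q records, in position (i, j), the step at which that cell was added to P.
  Insert 5 (step 1): P = [5];  Q = [1]
  Insert 7 (step 2): P = [5, 7];  Q = [1, 2]
  Insert 1 (step 3): P = [1, 7] / [5];  Q = [1, 2] / [3]
  Insert 8 (step 4): P = [1, 7, 8] / [5];  Q = [1, 2, 4] / [3]
  Insert 6 (step 5): P = [1, 6, 8] / [5, 7];  Q = [1, 2, 4] / [3, 5]
  Insert 2 (step 6): P = [1, 2, 8] / [5, 6] / [7];  Q = [1, 2, 4] / [3, 5] / [6]
  Insert 9 (step 7): P = [1, 2, 8, 9] / [5, 6] / [7];  Q = [1, 2, 4, 7] / [3, 5] / [6]
  Insert 3 (step 8): P = [1, 2, 3, 9] / [5, 6, 8] / [7];  Q = [1, 2, 4, 7] / [3, 5, 8] / [6]
  Insert 4 (step 9): P = [1, 2, 3, 4] / [5, 6, 8, 9] / [7];  Q = [1, 2, 4, 7] / [3, 5, 8, 9] / [6]
Final shape: (4, 4, 1).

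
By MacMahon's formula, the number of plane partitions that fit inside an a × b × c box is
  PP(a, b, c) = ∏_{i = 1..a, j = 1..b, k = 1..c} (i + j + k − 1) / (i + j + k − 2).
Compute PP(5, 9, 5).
PP(5, 9, 5) = 1566039386912

Evaluate the triple product over i = 1..5, j = 1..9, k = 1..5. The factors are (2/1) · (3/2) · (4/3) · (5/4) · (6/5) · (3/2) · (4/3) · (5/4) · … (225 factors total). The numerators and denominators telescope so the product is an integer; carrying out the multiplication exactly gives PP(5, 9, 5) = 1566039386912.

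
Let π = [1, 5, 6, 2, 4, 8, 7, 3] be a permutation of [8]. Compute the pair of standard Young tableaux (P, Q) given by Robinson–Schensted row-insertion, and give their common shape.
P = [1, 2, 3, 7] / [4, 6, 8] / [5];  Q = [1, 2, 3, 6] / [4, 5, 7] / [8];  common shape = (4, 3, 1)

Row-insert the values π_1, π_2, … into P one at a time, bumping the leftmost entry strictly greater than the inserted value down to the next row. The recording tableau Q records, in position (i, j), the step at which that cell was added to P.
  Insert 1 (step 1): P = [1];  Q = [1]
  Insert 5 (step 2): P = [1, 5];  Q = [1, 2]
  Insert 6 (step 3): P = [1, 5, 6];  Q = [1, 2, 3]
  Insert 2 (step 4): P = [1, 2, 6] / [5];  Q = [1, 2, 3] / [4]
  Insert 4 (step 5): P = [1, 2, 4] / [5, 6];  Q = [1, 2, 3] / [4, 5]
  Insert 8 (step 6): P = [1, 2, 4, 8] / [5, 6];  Q = [1, 2, 3, 6] / [4, 5]
  Insert 7 (step 7): P = [1, 2, 4, 7] / [5, 6, 8];  Q = [1, 2, 3, 6] / [4, 5, 7]
  Insert 3 (step 8): P = [1, 2, 3, 7] / [4, 6, 8] / [5];  Q = [1, 2, 3, 6] / [4, 5, 7] / [8]
Final shape: (4, 3, 1).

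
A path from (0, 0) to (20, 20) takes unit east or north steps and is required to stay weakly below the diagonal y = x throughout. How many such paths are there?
Number of paths = 6564120420

By the reflection principle (André's argument), the number of monotone paths to (20, 20) with n ≤ m that never go above y = x is C(40, 20) − C(40, 21) = 137846528820 − 131282408400 = 6564120420.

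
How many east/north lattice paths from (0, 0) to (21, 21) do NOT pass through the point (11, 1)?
Number of paths = 537897334260

Total paths from (0, 0) to (21, 21): C(42, 21) = 538257874440. Paths through (11, 1): (paths (0, 0) → (11, 1)) × (paths (11, 1) → (21, 21)) = C(12, 11) · C(30, 10) = 12 · 30045015 = 360540180. Avoidance count = 538257874440 − 360540180 = 537897334260.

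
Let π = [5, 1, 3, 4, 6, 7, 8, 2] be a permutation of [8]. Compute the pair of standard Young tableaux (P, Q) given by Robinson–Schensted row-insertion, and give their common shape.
P = [1, 2, 4, 6, 7, 8] / [3] / [5];  Q = [1, 3, 4, 5, 6, 7] / [2] / [8];  common shape = (6, 1, 1)

Row-insert the values π_1, π_2, … into P one at a time, bumping the leftmost entry strictly greater than the inserted value down to the next row. The recording tableau Q records, in position (i, j), the step at which that cell was added to P.
  Insert 5 (step 1): P = [5];  Q = [1]
  Insert 1 (step 2): P = [1] / [5];  Q = [1] / [2]
  Insert 3 (step 3): P = [1, 3] / [5];  Q = [1, 3] / [2]
  Insert 4 (step 4): P = [1, 3, 4] / [5];  Q = [1, 3, 4] / [2]
  Insert 6 (step 5): P = [1, 3, 4, 6] / [5];  Q = [1, 3, 4, 5] / [2]
  Insert 7 (step 6): P = [1, 3, 4, 6, 7] / [5];  Q = [1, 3, 4, 5, 6] / [2]
  Insert 8 (step 7): P = [1, 3, 4, 6, 7, 8] / [5];  Q = [1, 3, 4, 5, 6, 7] / [2]
  Insert 2 (step 8): P = [1, 2, 4, 6, 7, 8] / [3] / [5];  Q = [1, 3, 4, 5, 6, 7] / [2] / [8]
Final shape: (6, 1, 1).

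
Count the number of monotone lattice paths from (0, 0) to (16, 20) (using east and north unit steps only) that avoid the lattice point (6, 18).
Number of paths = 7298988774

Total paths from (0, 0) to (16, 20): C(36, 16) = 7307872110. Paths through (6, 18): (paths (0, 0) → (6, 18)) × (paths (6, 18) → (16, 20)) = C(24, 6) · C(12, 10) = 134596 · 66 = 8883336. Avoidance count = 7307872110 − 8883336 = 7298988774.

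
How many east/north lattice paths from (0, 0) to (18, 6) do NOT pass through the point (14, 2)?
Number of paths = 126196

Total paths from (0, 0) to (18, 6): C(24, 18) = 134596. Paths through (14, 2): (paths (0, 0) → (14, 2)) × (paths (14, 2) → (18, 6)) = C(16, 14) · C(8, 4) = 120 · 70 = 8400. Avoidance count = 134596 − 8400 = 126196.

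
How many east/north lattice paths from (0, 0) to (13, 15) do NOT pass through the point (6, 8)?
Number of paths = 27135864

Total paths from (0, 0) to (13, 15): C(28, 13) = 37442160. Paths through (6, 8): (paths (0, 0) → (6, 8)) × (paths (6, 8) → (13, 15)) = C(14, 6) · C(14, 7) = 3003 · 3432 = 10306296. Avoidance count = 37442160 − 10306296 = 27135864.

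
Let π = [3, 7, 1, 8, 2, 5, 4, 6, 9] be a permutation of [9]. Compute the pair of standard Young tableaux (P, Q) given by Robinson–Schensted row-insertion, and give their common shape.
P = [1, 2, 4, 6, 9] / [3, 5, 8] / [7];  Q = [1, 2, 4, 8, 9] / [3, 5, 6] / [7];  common shape = (5, 3, 1)

Row-insert the values π_1, π_2, … into P one at a time, bumping the leftmost entry strictly greater than the inserted value down to the next row. The recording tableau Q records, in position (i, j), the step at which that cell was added to P.
  Insert 3 (step 1): P = [3];  Q = [1]
  Insert 7 (step 2): P = [3, 7];  Q = [1, 2]
  Insert 1 (step 3): P = [1, 7] / [3];  Q = [1, 2] / [3]
  Insert 8 (step 4): P = [1, 7, 8] / [3];  Q = [1, 2, 4] / [3]
  Insert 2 (step 5): P = [1, 2, 8] / [3, 7];  Q = [1, 2, 4] / [3, 5]
  Insert 5 (step 6): P = [1, 2, 5] / [3, 7, 8];  Q = [1, 2, 4] / [3, 5, 6]
  Insert 4 (step 7): P = [1, 2, 4] / [3, 5, 8] / [7];  Q = [1, 2, 4] / [3, 5, 6] / [7]
  Insert 6 (step 8): P = [1, 2, 4, 6] / [3, 5, 8] / [7];  Q = [1, 2, 4, 8] / [3, 5, 6] / [7]
  Insert 9 (step 9): P = [1, 2, 4, 6, 9] / [3, 5, 8] / [7];  Q = [1, 2, 4, 8, 9] / [3, 5, 6] / [7]
Final shape: (5, 3, 1).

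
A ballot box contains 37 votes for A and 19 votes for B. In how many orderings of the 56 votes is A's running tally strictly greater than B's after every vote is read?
Strict-lead orderings = 136496564854650

Total orderings of the 56 votes with 37 for A: C(56, 37) = 424655979547800. By the Bertrand ballot formula (Cycle Lemma / reflection principle), the number of orderings in which A is strictly ahead of B throughout is (p − q)/(p + q) · C(p + q, p) = (37 − 19)/(37 + 19) · 424655979547800 = 136496564854650.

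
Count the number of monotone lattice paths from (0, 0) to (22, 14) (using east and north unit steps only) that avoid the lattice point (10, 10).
Number of paths = 3460041280

Total paths from (0, 0) to (22, 14): C(36, 22) = 3796297200. Paths through (10, 10): (paths (0, 0) → (10, 10)) × (paths (10, 10) → (22, 14)) = C(20, 10) · C(16, 12) = 184756 · 1820 = 336255920. Avoidance count = 3796297200 − 336255920 = 3460041280.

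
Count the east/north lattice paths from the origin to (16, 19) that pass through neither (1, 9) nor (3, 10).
Number of paths = 3899901830

Inclusion–exclusion. Total paths: C(35, 16) = 4059928950. Through P₁: C(10, 1)·C(25, 15) = 32687600. Through P₂: C(13, 3)·C(22, 13) = 142262120. Since P₁ is strictly southwest of P₂, a monotone path through both must visit P₁ then P₂; paths through both = C(10, 1)·C(3, 2)·C(22, 13) = 14922600. Avoid both = 4059928950 − 32687600 − 142262120 + 14922600 = 3899901830.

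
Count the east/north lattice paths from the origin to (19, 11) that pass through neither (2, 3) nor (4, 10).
Number of paths = 43801294

Inclusion–exclusion. Total paths: C(30, 19) = 54627300. Through P₁: C(5, 2)·C(25, 17) = 10815750. Through P₂: C(14, 4)·C(16, 15) = 16016. Since P₁ is strictly southwest of P₂, a monotone path through both must visit P₁ then P₂; paths through both = C(5, 2)·C(9, 2)·C(16, 15) = 5760. Avoid both = 54627300 − 10815750 − 16016 + 5760 = 43801294.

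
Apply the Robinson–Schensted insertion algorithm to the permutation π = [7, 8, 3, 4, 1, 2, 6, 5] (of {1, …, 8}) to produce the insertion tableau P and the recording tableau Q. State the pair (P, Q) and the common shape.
P = [1, 2, 5] / [3, 4, 6] / [7, 8];  Q = [1, 2, 7] / [3, 4, 8] / [5, 6];  common shape = (3, 3, 2)

Row-insert the values π_1, π_2, … into P one at a time, bumping the leftmost entry strictly greater than the inserted value down to the next row. The recording tableau Q records, in position (i, j), the step at which that cell was added to P.
  Insert 7 (step 1): P = [7];  Q = [1]
  Insert 8 (step 2): P = [7, 8];  Q = [1, 2]
  Insert 3 (step 3): P = [3, 8] / [7];  Q = [1, 2] / [3]
  Insert 4 (step 4): P = [3, 4] / [7, 8];  Q = [1, 2] / [3, 4]
  Insert 1 (step 5): P = [1, 4] / [3, 8] / [7];  Q = [1, 2] / [3, 4] / [5]
  Insert 2 (step 6): P = [1, 2] / [3, 4] / [7, 8];  Q = [1, 2] / [3, 4] / [5, 6]
  Insert 6 (step 7): P = [1, 2, 6] / [3, 4] / [7, 8];  Q = [1, 2, 7] / [3, 4] / [5, 6]
  Insert 5 (step 8): P = [1, 2, 5] / [3, 4, 6] / [7, 8];  Q = [1, 2, 7] / [3, 4, 8] / [5, 6]
Final shape: (3, 3, 2).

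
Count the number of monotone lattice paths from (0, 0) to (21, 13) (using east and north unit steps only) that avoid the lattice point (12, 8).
Number of paths = 675791820

Total paths from (0, 0) to (21, 13): C(34, 21) = 927983760. Paths through (12, 8): (paths (0, 0) → (12, 8)) × (paths (12, 8) → (21, 13)) = C(20, 12) · C(14, 9) = 125970 · 2002 = 252191940. Avoidance count = 927983760 − 252191940 = 675791820.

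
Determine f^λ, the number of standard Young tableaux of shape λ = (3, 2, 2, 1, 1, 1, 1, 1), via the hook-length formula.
# SYT of shape (3, 2, 2, 1, 1, 1, 1, 1) = 891

Hook-length formula: f^λ = n! / Π hook(c), product over all cells c of the Young diagram. For λ = (3, 2, 2, 1, 1, 1, 1, 1), n = 12 boxes. Hook lengths by row (left-to-right, top-to-bottom): [10, 4, 1]; [8, 2]; [7, 1]; [5]; [4]; [3]; [2]; [1]. Product of hooks = 537600. So f^λ = 12! / 537600 = 479001600 / 537600 = 891.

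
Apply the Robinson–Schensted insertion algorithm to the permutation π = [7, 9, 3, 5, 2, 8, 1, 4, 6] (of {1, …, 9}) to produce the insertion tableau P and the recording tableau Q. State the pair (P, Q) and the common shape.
P = [1, 4, 6] / [2, 5, 8] / [3, 9] / [7];  Q = [1, 2, 6] / [3, 4, 9] / [5, 8] / [7];  common shape = (3, 3, 2, 1)

Row-insert the values π_1, π_2, … into P one at a time, bumping the leftmost entry strictly greater than the inserted value down to the next row. The recording tableau Q records, in position (i, j), the step at which that cell was added to P.
  Insert 7 (step 1): P = [7];  Q = [1]
  Insert 9 (step 2): P = [7, 9];  Q = [1, 2]
  Insert 3 (step 3): P = [3, 9] / [7];  Q = [1, 2] / [3]
  Insert 5 (step 4): P = [3, 5] / [7, 9];  Q = [1, 2] / [3, 4]
  Insert 2 (step 5): P = [2, 5] / [3, 9] / [7];  Q = [1, 2] / [3, 4] / [5]
  Insert 8 (step 6): P = [2, 5, 8] / [3, 9] / [7];  Q = [1, 2, 6] / [3, 4] / [5]
  Insert 1 (step 7): P = [1, 5, 8] / [2, 9] / [3] / [7];  Q = [1, 2, 6] / [3, 4] / [5] / [7]
  Insert 4 (step 8): P = [1, 4, 8] / [2, 5] / [3, 9] / [7];  Q = [1, 2, 6] / [3, 4] / [5, 8] / [7]
  Insert 6 (step 9): P = [1, 4, 6] / [2, 5, 8] / [3, 9] / [7];  Q = [1, 2, 6] / [3, 4, 9] / [5, 8] / [7]
Final shape: (3, 3, 2, 1).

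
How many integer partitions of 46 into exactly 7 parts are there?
p(46, 7 parts) = 5731

Partitions of n into exactly k parts are in bijection with partitions of n − k into at most k parts (subtract 1 from each part). So p(46, exactly 7) = p(39, parts ≤ 7). Computing via the recurrence p(m, j) = p(m, j−1) + p(m−j, j) gives 5731.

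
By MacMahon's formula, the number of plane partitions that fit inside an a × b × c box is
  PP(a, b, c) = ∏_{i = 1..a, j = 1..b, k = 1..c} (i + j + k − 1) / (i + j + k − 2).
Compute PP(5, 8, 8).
PP(5, 8, 8) = 3940599631842016

Evaluate the triple product over i = 1..5, j = 1..8, k = 1..8. The factors are (2/1) · (3/2) · (4/3) · (5/4) · (6/5) · (7/6) · (8/7) · (9/8) · … (320 factors total). The numerators and denominators telescope so the product is an integer; carrying out the multiplication exactly gives PP(5, 8, 8) = 3940599631842016.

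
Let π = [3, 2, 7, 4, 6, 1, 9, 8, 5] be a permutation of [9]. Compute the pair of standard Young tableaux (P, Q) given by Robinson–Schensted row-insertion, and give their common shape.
P = [1, 4, 5, 8] / [2, 6, 9] / [3, 7];  Q = [1, 3, 5, 7] / [2, 4, 8] / [6, 9];  common shape = (4, 3, 2)

Row-insert the values π_1, π_2, … into P one at a time, bumping the leftmost entry strictly greater than the inserted value down to the next row. The recording tableau Q records, in position (i, j), the step at which that cell was added to P.
  Insert 3 (step 1): P = [3];  Q = [1]
  Insert 2 (step 2): P = [2] / [3];  Q = [1] / [2]
  Insert 7 (step 3): P = [2, 7] / [3];  Q = [1, 3] / [2]
  Insert 4 (step 4): P = [2, 4] / [3, 7];  Q = [1, 3] / [2, 4]
  Insert 6 (step 5): P = [2, 4, 6] / [3, 7];  Q = [1, 3, 5] / [2, 4]
  Insert 1 (step 6): P = [1, 4, 6] / [2, 7] / [3];  Q = [1, 3, 5] / [2, 4] / [6]
  Insert 9 (step 7): P = [1, 4, 6, 9] / [2, 7] / [3];  Q = [1, 3, 5, 7] / [2, 4] / [6]
  Insert 8 (step 8): P = [1, 4, 6, 8] / [2, 7, 9] / [3];  Q = [1, 3, 5, 7] / [2, 4, 8] / [6]
  Insert 5 (step 9): P = [1, 4, 5, 8] / [2, 6, 9] / [3, 7];  Q = [1, 3, 5, 7] / [2, 4, 8] / [6, 9]
Final shape: (4, 3, 2).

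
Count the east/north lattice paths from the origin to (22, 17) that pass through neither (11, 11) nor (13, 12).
Number of paths = 36116515370

Inclusion–exclusion. Total paths: C(39, 22) = 51021117810. Through P₁: C(22, 11)·C(17, 11) = 8730426432. Through P₂: C(25, 13)·C(14, 9) = 10411000600. Since P₁ is strictly southwest of P₂, a monotone path through both must visit P₁ then P₂; paths through both = C(22, 11)·C(3, 2)·C(14, 9) = 4236824592. Avoid both = 51021117810 − 8730426432 − 10411000600 + 4236824592 = 36116515370.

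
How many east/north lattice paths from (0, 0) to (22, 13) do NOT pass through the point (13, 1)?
Number of paths = 1472222780

Total paths from (0, 0) to (22, 13): C(35, 22) = 1476337800. Paths through (13, 1): (paths (0, 0) → (13, 1)) × (paths (13, 1) → (22, 13)) = C(14, 13) · C(21, 9) = 14 · 293930 = 4115020. Avoidance count = 1476337800 − 4115020 = 1472222780.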